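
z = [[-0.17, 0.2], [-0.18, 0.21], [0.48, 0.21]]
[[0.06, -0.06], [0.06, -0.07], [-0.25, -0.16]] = z@[[-0.48, -0.14], [-0.11, -0.44]]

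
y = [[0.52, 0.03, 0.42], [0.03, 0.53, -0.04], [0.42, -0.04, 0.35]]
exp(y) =[[1.82, 0.04, 0.67], [0.04, 1.70, -0.05], [0.67, -0.05, 1.55]]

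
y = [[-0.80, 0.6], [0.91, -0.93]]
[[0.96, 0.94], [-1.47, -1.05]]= y @[[-0.05,-1.24], [1.53,-0.08]]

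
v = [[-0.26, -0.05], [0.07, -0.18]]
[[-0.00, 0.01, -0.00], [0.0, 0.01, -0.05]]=v @ [[0.02,-0.02,-0.03], [-0.01,-0.04,0.24]]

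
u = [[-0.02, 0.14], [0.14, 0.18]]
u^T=[[-0.02, 0.14], [0.14, 0.18]]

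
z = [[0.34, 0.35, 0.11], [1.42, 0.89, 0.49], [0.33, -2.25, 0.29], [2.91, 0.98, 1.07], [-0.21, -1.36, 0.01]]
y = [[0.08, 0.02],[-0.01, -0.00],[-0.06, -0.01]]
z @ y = [[0.02, 0.01], [0.08, 0.02], [0.03, 0.0], [0.16, 0.05], [-0.00, -0.0]]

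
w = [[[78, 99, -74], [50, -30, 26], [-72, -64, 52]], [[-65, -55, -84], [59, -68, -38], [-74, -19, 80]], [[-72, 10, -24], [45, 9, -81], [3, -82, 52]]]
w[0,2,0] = -72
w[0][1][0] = 50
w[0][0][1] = 99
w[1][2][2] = 80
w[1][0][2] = -84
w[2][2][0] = 3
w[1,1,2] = -38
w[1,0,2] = -84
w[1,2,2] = 80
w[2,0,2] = -24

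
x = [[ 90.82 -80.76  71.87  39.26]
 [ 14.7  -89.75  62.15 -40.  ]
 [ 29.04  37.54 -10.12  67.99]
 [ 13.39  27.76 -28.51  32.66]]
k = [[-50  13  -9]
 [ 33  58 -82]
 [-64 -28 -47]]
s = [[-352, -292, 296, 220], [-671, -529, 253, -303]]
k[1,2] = -82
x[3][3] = 32.66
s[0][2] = 296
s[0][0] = -352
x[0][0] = 90.82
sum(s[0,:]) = -128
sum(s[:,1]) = -821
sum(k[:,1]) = 43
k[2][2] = -47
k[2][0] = -64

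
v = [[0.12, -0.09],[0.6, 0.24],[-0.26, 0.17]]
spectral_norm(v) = 0.68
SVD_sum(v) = [[0.09, 0.02], [0.62, 0.15], [-0.21, -0.05]] + [[0.03, -0.11], [-0.02, 0.09], [-0.05, 0.22]]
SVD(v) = [[-0.14, 0.43], [-0.94, -0.34], [0.31, -0.84]] @ diag([0.6807888710378109, 0.27041914331471223]) @ [[-0.97, -0.23], [0.23, -0.97]]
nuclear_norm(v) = 0.95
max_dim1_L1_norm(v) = 0.84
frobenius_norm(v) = 0.73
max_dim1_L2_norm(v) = 0.65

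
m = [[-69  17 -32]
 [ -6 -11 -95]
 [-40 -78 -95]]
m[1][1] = -11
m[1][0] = -6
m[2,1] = -78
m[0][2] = -32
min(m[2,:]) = -95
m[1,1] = -11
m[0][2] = -32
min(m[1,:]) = -95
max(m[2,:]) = -40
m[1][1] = -11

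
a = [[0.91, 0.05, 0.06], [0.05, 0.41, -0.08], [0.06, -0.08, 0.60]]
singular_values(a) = [0.92, 0.62, 0.37]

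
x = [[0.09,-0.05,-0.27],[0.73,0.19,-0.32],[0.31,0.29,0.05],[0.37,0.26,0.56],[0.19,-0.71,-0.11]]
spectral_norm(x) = 0.98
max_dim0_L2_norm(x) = 0.9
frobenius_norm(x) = 1.42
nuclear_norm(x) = 2.40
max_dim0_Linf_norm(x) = 0.73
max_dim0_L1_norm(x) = 1.69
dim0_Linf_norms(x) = [0.73, 0.71, 0.56]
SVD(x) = [[0.01, -0.29, 0.26], [-0.62, -0.64, 0.21], [-0.44, -0.01, 0.05], [-0.55, 0.31, -0.68], [0.35, -0.64, -0.65]] @ diag([0.9792813516282003, 0.8435699255624647, 0.5808595484622623]) @ [[-0.74,-0.65,-0.18], [-0.60,0.51,0.62], [-0.31,0.57,-0.76]]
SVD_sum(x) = [[-0.01, -0.01, -0.00], [0.45, 0.39, 0.11], [0.32, 0.28, 0.08], [0.4, 0.35, 0.1], [-0.25, -0.22, -0.06]] + [[0.15, -0.13, -0.15], [0.32, -0.27, -0.34], [0.0, -0.0, -0.00], [-0.16, 0.13, 0.16], [0.32, -0.27, -0.34]] + [[-0.05, 0.08, -0.11], [-0.04, 0.07, -0.09], [-0.01, 0.02, -0.02], [0.12, -0.22, 0.3], [0.12, -0.22, 0.29]]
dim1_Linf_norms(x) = [0.27, 0.73, 0.31, 0.56, 0.71]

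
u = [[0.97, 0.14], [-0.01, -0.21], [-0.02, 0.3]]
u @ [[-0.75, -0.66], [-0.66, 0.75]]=[[-0.82, -0.54], [0.15, -0.15], [-0.18, 0.24]]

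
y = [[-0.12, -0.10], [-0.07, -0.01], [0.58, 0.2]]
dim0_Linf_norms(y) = [0.58, 0.2]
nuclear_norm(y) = 0.69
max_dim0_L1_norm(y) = 0.77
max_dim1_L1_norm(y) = 0.78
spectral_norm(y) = 0.63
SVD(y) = [[-0.23, 0.94], [-0.11, -0.26], [0.97, 0.2]] @ diag([0.6345696987475979, 0.055868572841829736]) @ [[0.94, 0.34], [0.34, -0.94]]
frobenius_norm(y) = 0.64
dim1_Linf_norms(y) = [0.12, 0.07, 0.58]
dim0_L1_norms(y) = [0.77, 0.31]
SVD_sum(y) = [[-0.14,-0.05],[-0.06,-0.02],[0.58,0.21]] + [[0.02, -0.05],[-0.01, 0.01],[0.00, -0.01]]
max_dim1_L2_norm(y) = 0.61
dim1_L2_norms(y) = [0.16, 0.07, 0.61]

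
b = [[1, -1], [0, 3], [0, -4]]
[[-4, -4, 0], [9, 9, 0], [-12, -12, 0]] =b@[[-1, -1, 0], [3, 3, 0]]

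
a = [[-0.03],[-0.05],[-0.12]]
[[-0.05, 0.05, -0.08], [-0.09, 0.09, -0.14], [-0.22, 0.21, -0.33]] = a@ [[1.83, -1.72, 2.71]]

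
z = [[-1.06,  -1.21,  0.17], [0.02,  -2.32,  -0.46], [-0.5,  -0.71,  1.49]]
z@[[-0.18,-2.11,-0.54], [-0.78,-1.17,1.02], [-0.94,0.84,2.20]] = [[0.97, 3.80, -0.29], [2.24, 2.29, -3.39], [-0.76, 3.14, 2.82]]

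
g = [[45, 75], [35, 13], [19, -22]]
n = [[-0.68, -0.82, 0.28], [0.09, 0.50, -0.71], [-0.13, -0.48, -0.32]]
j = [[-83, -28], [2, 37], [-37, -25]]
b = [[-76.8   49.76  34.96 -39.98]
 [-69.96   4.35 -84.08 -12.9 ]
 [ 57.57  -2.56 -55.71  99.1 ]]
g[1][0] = 35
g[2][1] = -22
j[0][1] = -28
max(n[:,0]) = 0.092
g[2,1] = -22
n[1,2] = -0.708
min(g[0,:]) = 45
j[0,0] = -83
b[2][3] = 99.1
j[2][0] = -37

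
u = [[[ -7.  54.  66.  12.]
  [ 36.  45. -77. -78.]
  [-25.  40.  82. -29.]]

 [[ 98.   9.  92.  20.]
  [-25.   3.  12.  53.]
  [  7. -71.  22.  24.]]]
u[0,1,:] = [36.0, 45.0, -77.0, -78.0]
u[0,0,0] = -7.0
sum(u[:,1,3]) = -25.0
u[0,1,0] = 36.0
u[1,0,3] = 20.0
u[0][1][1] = 45.0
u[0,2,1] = 40.0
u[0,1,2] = -77.0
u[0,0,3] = 12.0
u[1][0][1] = 9.0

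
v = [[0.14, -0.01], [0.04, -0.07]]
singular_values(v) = [0.15, 0.06]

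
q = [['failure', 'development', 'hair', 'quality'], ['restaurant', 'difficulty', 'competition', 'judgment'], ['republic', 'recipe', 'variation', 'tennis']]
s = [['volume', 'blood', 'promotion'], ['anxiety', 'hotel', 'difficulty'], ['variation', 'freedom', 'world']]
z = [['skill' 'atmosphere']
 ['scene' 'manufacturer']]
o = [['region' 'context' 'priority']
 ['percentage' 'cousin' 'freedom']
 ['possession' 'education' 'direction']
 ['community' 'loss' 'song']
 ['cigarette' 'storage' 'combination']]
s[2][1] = 'freedom'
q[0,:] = ['failure', 'development', 'hair', 'quality']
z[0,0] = 'skill'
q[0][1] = 'development'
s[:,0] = ['volume', 'anxiety', 'variation']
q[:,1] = ['development', 'difficulty', 'recipe']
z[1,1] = 'manufacturer'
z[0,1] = 'atmosphere'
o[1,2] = 'freedom'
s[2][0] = 'variation'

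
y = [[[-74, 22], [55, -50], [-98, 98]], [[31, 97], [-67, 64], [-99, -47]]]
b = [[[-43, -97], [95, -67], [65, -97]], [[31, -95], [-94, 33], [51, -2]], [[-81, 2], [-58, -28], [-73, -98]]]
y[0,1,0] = 55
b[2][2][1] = -98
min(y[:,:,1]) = -50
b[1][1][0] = -94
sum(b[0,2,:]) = -32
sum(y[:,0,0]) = -43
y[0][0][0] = -74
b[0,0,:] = [-43, -97]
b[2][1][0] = -58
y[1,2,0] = -99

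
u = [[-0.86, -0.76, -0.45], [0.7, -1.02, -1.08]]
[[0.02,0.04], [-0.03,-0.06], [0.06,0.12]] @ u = [[0.01,-0.06,-0.05],[-0.02,0.08,0.08],[0.03,-0.17,-0.16]]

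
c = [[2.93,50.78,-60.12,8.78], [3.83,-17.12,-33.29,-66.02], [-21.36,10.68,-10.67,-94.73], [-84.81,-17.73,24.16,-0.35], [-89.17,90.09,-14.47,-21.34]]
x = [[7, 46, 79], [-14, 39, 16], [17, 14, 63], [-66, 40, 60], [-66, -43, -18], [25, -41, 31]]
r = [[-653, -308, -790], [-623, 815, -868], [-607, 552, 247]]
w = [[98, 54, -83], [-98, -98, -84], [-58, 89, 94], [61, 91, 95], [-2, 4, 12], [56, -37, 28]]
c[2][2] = -10.67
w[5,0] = 56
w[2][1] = 89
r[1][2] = -868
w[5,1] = -37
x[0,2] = 79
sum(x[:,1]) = 55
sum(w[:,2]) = 62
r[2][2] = 247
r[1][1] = 815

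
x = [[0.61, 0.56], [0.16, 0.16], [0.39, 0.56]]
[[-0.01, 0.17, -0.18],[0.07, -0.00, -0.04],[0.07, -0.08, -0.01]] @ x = [[-0.05, -0.08], [0.03, 0.02], [0.03, 0.02]]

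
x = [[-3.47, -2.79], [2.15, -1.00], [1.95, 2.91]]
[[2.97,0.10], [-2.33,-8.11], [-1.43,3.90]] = x @ [[-1.0,-2.4], [0.18,2.95]]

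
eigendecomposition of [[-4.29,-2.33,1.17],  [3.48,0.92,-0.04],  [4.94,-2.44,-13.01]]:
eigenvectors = [[(0.12+0j), -0.47+0.37j, (-0.47-0.37j)],[-0.03+0.00j, (0.71+0j), (0.71-0j)],[(-0.99+0j), (-0.32+0.2j), (-0.32-0.2j)]]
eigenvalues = [(-13.66+0j), (-1.36+1.78j), (-1.36-1.78j)]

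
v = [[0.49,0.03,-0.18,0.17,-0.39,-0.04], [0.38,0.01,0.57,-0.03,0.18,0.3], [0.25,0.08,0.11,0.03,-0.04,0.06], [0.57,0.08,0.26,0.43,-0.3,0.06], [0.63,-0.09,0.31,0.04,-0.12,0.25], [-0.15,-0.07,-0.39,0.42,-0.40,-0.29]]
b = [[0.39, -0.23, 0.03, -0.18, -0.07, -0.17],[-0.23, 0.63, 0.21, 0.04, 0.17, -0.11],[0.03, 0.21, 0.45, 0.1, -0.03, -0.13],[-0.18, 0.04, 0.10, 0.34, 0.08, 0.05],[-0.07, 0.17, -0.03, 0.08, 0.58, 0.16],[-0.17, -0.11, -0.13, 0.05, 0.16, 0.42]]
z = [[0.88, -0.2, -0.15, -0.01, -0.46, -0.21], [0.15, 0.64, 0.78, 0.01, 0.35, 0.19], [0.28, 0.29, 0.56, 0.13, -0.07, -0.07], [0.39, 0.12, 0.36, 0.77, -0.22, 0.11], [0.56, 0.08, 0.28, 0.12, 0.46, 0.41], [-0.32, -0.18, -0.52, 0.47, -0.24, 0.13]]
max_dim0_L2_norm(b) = 0.73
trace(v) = 0.63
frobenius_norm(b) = 1.38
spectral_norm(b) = 0.97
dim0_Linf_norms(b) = [0.39, 0.63, 0.45, 0.34, 0.58, 0.42]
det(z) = 0.00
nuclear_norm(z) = 4.53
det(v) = 0.00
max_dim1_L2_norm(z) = 1.1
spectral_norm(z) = 1.59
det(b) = 0.00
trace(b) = 2.81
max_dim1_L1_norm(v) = 1.72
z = v + b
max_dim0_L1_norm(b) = 1.39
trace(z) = 3.44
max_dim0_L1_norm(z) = 2.65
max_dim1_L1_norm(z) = 2.12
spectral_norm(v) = 1.33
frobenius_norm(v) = 1.73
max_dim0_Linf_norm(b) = 0.63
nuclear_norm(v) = 2.89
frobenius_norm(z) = 2.29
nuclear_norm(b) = 2.81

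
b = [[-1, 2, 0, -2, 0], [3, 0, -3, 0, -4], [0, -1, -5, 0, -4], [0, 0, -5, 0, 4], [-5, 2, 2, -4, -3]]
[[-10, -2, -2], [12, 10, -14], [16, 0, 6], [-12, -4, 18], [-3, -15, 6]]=b @ [[0, 2, -4], [-4, 4, -4], [0, 0, -2], [1, 4, -1], [-3, -1, 2]]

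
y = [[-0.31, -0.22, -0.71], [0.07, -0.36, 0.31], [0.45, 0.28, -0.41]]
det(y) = -0.18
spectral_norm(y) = 0.88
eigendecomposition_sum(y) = [[(-0.21+0.28j), (-0.24+0.04j), -0.31-0.22j], [0.14-0.05j, 0.10+0.04j, (0.06+0.15j)], [(0.18+0.15j), (0.01+0.16j), (-0.16+0.19j)]] + [[-0.21-0.28j,-0.24-0.04j,(-0.31+0.22j)], [0.14+0.05j,0.10-0.04j,(0.06-0.15j)], [0.18-0.15j,(0.01-0.16j),-0.16-0.19j]] + [[0.10+0.00j, 0.27+0.00j, -0.09+0.00j], [-0.21-0.00j, -0.55-0.00j, (0.19-0j)], [(0.1+0j), (0.26+0j), (-0.09+0j)]]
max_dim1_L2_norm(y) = 0.81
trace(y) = -1.08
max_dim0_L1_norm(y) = 1.43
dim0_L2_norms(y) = [0.55, 0.51, 0.88]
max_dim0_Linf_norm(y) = 0.71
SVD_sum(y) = [[-0.06, 0.08, -0.7], [0.03, -0.04, 0.35], [-0.03, 0.04, -0.40]] + [[-0.29, -0.25, -0.00],  [-0.14, -0.12, -0.00],  [0.39, 0.34, 0.00]] + [[0.04, -0.04, -0.01], [0.18, -0.2, -0.04], [0.09, -0.10, -0.02]]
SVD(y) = [[0.80, 0.57, 0.19], [-0.4, 0.27, 0.88], [0.45, -0.77, 0.44]] @ diag([0.8834850947838593, 0.6712368860099991, 0.3116009148804842]) @ [[-0.08,  0.11,  -0.99], [-0.76,  -0.65,  -0.01], [0.65,  -0.75,  -0.13]]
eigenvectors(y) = [[(-0.79+0j), (-0.79-0j), (0.4+0j)],  [(0.28+0.18j), (0.28-0.18j), (-0.83+0j)],  [(-0.04+0.52j), -0.04-0.52j, 0.39+0.00j]]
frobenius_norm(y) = 1.15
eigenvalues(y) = [(-0.27+0.52j), (-0.27-0.52j), (-0.54+0j)]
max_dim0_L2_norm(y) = 0.88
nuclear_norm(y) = 1.87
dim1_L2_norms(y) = [0.81, 0.48, 0.67]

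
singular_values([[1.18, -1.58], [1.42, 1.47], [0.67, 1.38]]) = [2.64, 1.85]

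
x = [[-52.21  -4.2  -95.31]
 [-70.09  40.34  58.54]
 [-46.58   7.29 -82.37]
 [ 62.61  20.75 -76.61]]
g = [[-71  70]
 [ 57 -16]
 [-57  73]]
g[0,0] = -71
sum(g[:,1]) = 127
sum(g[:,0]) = -71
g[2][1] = 73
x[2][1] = 7.29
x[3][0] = 62.61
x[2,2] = -82.37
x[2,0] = -46.58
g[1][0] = 57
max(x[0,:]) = -4.2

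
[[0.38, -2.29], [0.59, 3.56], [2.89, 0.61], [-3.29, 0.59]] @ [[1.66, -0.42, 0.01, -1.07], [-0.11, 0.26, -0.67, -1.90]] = [[0.88, -0.76, 1.54, 3.94], [0.59, 0.68, -2.38, -7.40], [4.73, -1.06, -0.38, -4.25], [-5.53, 1.54, -0.43, 2.4]]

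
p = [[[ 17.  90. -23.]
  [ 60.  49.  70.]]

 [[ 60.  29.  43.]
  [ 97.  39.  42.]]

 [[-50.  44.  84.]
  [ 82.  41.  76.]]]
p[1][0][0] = 60.0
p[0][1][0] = 60.0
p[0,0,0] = 17.0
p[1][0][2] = 43.0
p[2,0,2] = 84.0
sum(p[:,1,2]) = 188.0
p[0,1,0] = 60.0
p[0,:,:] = [[17.0, 90.0, -23.0], [60.0, 49.0, 70.0]]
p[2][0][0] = -50.0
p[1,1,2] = 42.0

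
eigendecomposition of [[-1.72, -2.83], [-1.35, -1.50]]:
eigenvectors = [[-0.84, 0.81], [-0.55, -0.59]]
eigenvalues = [-3.57, 0.35]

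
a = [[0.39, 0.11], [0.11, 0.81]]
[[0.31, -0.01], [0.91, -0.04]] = a@[[0.50,  -0.02], [1.05,  -0.05]]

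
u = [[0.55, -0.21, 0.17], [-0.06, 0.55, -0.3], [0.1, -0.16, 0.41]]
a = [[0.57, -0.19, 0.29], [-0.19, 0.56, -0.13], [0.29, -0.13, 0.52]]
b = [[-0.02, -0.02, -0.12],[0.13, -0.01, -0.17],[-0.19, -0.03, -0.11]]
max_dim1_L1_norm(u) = 0.93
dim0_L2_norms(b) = [0.23, 0.04, 0.24]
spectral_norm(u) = 0.85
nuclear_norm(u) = 1.53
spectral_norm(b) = 0.24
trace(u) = 1.51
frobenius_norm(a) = 1.09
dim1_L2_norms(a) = [0.67, 0.61, 0.61]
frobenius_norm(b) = 0.33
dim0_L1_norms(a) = [1.05, 0.88, 0.94]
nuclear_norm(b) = 0.47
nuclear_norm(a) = 1.65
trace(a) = 1.65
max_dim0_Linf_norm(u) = 0.55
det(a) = 0.10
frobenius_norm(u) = 0.99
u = b + a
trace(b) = -0.14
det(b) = -0.00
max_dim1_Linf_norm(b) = 0.19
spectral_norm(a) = 0.96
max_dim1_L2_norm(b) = 0.22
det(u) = 0.09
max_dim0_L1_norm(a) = 1.05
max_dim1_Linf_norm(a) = 0.57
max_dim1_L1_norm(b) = 0.33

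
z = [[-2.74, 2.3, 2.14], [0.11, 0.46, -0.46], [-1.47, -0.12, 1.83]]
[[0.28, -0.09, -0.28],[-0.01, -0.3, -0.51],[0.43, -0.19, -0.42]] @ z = [[-0.37, 0.64, 0.13], [0.74, -0.1, -0.82], [-0.58, 0.95, 0.24]]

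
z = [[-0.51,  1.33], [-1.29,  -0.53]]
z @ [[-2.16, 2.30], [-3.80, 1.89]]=[[-3.95, 1.34], [4.8, -3.97]]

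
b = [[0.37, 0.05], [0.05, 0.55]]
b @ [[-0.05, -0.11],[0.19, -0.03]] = [[-0.01, -0.04],[0.1, -0.02]]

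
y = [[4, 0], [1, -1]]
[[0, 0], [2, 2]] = y @ [[0, 0], [-2, -2]]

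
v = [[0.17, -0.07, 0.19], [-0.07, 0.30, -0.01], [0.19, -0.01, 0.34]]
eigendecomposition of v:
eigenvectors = [[-0.83,-0.55,-0.02], [-0.2,0.26,0.94], [0.51,-0.79,0.33]]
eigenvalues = [0.04, 0.48, 0.3]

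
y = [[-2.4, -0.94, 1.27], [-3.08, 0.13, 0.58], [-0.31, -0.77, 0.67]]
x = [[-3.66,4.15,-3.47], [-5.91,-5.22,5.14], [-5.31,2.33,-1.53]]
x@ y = [[-2.92,6.65,-4.57], [28.67,0.92,-7.09], [6.04,6.47,-6.42]]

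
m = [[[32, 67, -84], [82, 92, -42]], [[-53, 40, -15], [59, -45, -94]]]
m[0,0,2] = -84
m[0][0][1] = 67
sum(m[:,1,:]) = 52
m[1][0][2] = -15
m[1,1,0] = 59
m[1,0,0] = -53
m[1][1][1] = -45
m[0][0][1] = 67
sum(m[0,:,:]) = 147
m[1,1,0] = 59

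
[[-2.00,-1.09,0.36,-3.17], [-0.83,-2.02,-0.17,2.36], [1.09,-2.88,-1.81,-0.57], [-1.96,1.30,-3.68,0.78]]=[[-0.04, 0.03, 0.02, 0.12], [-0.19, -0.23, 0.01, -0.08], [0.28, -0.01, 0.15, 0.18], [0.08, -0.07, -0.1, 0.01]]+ [[-1.96, -1.12, 0.34, -3.29],[-0.64, -1.79, -0.18, 2.44],[0.81, -2.87, -1.96, -0.75],[-2.04, 1.37, -3.58, 0.77]]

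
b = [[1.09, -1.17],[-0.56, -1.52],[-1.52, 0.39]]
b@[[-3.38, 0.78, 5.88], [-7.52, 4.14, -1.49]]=[[5.11, -3.99, 8.15], [13.32, -6.73, -1.03], [2.20, 0.43, -9.52]]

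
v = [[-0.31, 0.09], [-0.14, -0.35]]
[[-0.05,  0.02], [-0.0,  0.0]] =v @ [[0.14, -0.07], [-0.05, 0.02]]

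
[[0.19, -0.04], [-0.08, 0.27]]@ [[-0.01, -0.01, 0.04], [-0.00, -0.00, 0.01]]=[[-0.00, -0.0, 0.01], [0.00, 0.00, -0.00]]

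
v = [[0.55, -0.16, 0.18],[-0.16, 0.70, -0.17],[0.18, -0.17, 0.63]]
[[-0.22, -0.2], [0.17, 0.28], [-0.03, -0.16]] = v @ [[-0.38, -0.25], [0.18, 0.32], [0.11, -0.09]]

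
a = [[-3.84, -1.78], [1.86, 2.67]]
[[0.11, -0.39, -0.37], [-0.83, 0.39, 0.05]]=a @ [[0.17, 0.05, 0.13], [-0.43, 0.11, -0.07]]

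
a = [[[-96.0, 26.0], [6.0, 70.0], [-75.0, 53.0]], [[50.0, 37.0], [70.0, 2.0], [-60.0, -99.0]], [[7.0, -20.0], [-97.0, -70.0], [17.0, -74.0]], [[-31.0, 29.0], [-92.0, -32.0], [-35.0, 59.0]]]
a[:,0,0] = [-96.0, 50.0, 7.0, -31.0]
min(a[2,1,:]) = -97.0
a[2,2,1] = -74.0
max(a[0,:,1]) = 70.0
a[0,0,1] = 26.0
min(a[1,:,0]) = -60.0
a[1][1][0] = 70.0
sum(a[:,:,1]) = -19.0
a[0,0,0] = -96.0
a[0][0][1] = 26.0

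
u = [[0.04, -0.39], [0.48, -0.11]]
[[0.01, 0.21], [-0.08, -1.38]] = u @ [[-0.17, -3.08], [-0.05, -0.85]]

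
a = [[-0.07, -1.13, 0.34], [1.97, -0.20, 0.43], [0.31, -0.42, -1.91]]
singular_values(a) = [2.05, 1.96, 1.17]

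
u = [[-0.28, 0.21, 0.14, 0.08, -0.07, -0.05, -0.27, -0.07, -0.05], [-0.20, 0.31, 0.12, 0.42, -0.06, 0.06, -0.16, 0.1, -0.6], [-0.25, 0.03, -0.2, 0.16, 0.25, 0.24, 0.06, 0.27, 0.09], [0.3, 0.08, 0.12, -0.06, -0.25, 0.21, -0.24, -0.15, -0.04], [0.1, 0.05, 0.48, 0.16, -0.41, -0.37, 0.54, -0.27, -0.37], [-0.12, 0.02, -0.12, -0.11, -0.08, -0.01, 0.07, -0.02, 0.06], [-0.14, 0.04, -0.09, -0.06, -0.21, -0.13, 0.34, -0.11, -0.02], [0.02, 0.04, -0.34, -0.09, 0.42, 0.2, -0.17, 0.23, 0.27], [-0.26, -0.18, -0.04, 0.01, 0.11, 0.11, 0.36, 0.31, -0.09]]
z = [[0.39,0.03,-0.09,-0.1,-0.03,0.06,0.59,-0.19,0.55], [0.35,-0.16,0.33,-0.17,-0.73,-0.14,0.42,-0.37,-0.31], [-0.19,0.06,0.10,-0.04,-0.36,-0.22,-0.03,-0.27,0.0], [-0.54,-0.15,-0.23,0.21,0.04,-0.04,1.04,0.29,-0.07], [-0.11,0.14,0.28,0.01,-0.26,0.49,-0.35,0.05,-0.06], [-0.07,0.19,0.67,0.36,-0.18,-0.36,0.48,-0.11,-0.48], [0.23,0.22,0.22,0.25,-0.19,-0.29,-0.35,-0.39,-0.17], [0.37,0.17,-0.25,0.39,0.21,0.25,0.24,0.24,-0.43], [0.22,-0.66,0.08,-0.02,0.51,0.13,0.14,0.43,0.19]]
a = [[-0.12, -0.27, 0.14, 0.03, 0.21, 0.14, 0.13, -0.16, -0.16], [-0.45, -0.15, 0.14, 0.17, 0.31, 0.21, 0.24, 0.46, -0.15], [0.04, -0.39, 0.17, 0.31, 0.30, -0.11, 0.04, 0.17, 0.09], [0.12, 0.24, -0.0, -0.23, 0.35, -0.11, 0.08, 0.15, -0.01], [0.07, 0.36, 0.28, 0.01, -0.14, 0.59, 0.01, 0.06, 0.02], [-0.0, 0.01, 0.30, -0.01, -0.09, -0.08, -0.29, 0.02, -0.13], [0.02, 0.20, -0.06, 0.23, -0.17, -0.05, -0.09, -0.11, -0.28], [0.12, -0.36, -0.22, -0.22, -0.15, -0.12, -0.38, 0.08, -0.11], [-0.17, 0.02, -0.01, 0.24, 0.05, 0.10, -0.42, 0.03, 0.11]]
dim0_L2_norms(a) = [0.53, 0.78, 0.54, 0.58, 0.66, 0.69, 0.7, 0.56, 0.42]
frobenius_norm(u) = 1.95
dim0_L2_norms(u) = [0.62, 0.43, 0.68, 0.51, 0.74, 0.56, 0.85, 0.59, 0.77]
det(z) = -0.00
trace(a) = -0.45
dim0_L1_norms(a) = [1.11, 2.0, 1.32, 1.45, 1.77, 1.51, 1.68, 1.24, 1.06]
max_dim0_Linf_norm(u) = 0.6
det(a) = -0.00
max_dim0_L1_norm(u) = 2.21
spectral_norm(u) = 1.35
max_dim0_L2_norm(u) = 0.85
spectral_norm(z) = 1.60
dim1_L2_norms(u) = [0.49, 0.85, 0.58, 0.55, 1.04, 0.24, 0.47, 0.7, 0.6]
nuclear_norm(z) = 7.30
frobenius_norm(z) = 2.87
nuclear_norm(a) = 5.06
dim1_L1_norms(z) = [2.03, 2.98, 1.27, 2.61, 1.75, 2.9, 2.31, 2.55, 2.38]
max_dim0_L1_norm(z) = 3.64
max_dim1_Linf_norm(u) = 0.6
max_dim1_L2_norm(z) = 1.26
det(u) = 0.00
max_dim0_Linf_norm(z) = 1.04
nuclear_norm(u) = 4.44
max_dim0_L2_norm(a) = 0.78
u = a @ z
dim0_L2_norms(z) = [0.93, 0.79, 0.91, 0.66, 1.05, 0.78, 1.47, 0.86, 0.94]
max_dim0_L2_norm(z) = 1.47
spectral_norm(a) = 1.01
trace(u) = -0.17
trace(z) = 0.00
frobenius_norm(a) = 1.84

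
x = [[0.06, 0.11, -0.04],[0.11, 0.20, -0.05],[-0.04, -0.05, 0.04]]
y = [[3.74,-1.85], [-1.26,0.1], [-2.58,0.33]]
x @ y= [[0.19, -0.11], [0.29, -0.2], [-0.19, 0.08]]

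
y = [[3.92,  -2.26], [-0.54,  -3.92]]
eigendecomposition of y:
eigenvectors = [[1.00, 0.27], [-0.07, 0.96]]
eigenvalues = [4.07, -4.07]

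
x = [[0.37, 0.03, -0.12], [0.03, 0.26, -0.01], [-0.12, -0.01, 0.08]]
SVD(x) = [[-0.92,  0.18,  0.34], [-0.19,  -0.98,  -0.0], [0.33,  -0.07,  0.94]] @ diag([0.41948207190157233, 0.2537358235167115, 0.03678210458171616]) @ [[-0.92, -0.19, 0.33],[0.18, -0.98, -0.07],[0.34, -0.00, 0.94]]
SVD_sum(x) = [[0.36,0.08,-0.13],  [0.08,0.02,-0.03],  [-0.13,-0.03,0.05]] + [[0.01, -0.05, -0.0], [-0.05, 0.24, 0.02], [-0.00, 0.02, 0.0]] + [[0.00, -0.00, 0.01], [-0.0, 0.00, -0.0], [0.01, -0.00, 0.03]]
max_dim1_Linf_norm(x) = 0.37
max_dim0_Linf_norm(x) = 0.37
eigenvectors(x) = [[-0.34,0.92,-0.18], [0.00,0.19,0.98], [-0.94,-0.33,0.07]]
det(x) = 0.00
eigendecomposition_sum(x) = [[0.0, -0.0, 0.01], [-0.0, 0.00, -0.00], [0.01, -0.00, 0.03]] + [[0.36, 0.08, -0.13], [0.08, 0.02, -0.03], [-0.13, -0.03, 0.05]] + [[0.01, -0.05, -0.00], [-0.05, 0.24, 0.02], [-0.0, 0.02, 0.0]]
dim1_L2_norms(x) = [0.39, 0.26, 0.14]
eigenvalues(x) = [0.04, 0.42, 0.25]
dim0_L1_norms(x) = [0.52, 0.3, 0.21]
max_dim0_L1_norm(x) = 0.52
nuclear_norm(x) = 0.71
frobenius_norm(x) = 0.49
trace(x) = 0.71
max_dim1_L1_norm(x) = 0.52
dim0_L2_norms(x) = [0.39, 0.26, 0.14]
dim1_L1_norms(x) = [0.52, 0.3, 0.21]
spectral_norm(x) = 0.42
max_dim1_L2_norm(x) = 0.39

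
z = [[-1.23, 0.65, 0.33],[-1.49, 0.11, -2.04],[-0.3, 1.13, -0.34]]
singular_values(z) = [2.67, 1.45, 0.85]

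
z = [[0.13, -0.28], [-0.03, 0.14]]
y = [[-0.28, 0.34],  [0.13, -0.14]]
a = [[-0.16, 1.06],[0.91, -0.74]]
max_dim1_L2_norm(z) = 0.31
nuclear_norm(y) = 0.49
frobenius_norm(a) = 1.59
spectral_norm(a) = 1.48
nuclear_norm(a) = 2.05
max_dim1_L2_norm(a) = 1.17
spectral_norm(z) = 0.34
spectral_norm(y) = 0.48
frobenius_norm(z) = 0.34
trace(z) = 0.27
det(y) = -0.00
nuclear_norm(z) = 0.37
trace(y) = -0.42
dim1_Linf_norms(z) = [0.28, 0.14]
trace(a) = -0.90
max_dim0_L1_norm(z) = 0.42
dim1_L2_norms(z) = [0.31, 0.14]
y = z @ a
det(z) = 0.01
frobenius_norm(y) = 0.48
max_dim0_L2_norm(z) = 0.31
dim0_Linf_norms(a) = [0.91, 1.06]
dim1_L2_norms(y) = [0.44, 0.19]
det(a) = -0.85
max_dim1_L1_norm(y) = 0.62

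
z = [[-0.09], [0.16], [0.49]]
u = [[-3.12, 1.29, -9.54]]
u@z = [[-4.19]]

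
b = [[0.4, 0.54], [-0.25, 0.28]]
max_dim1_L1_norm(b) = 0.94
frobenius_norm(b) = 0.77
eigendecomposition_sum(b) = [[(0.2+0.15j), (0.27-0.25j)],  [-0.12+0.12j, 0.14+0.21j]] + [[0.20-0.15j, 0.27+0.25j],[(-0.12-0.12j), (0.14-0.21j)]]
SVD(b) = [[0.99, 0.16],[0.16, -0.99]] @ diag([0.6781001018432876, 0.3642530053137833]) @ [[0.52, 0.85], [0.85, -0.52]]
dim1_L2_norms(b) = [0.67, 0.38]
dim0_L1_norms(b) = [0.65, 0.82]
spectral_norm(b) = 0.68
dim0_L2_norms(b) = [0.47, 0.61]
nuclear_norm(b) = 1.04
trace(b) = 0.68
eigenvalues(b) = [(0.34+0.36j), (0.34-0.36j)]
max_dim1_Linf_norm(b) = 0.54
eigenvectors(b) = [[0.83+0.00j, (0.83-0j)], [(-0.09+0.55j), -0.09-0.55j]]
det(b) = 0.25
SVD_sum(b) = [[0.35, 0.57], [0.06, 0.09]] + [[0.05,-0.03], [-0.31,0.19]]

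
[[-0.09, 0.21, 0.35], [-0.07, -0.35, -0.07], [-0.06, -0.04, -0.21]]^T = [[-0.09, -0.07, -0.06], [0.21, -0.35, -0.04], [0.35, -0.07, -0.21]]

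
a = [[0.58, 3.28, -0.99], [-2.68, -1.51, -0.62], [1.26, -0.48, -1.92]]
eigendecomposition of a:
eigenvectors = [[(-0.73+0j), (-0.73-0j), (-0.11+0j)], [0.17-0.59j, (0.17+0.59j), (0.37+0j)], [-0.07+0.30j, -0.07-0.30j, 0.92+0.00j]]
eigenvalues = [(-0.29+3.04j), (-0.29-3.04j), (-2.26+0j)]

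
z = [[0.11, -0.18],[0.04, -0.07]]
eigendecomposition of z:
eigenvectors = [[0.95, 0.83],  [0.32, 0.55]]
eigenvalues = [0.05, -0.01]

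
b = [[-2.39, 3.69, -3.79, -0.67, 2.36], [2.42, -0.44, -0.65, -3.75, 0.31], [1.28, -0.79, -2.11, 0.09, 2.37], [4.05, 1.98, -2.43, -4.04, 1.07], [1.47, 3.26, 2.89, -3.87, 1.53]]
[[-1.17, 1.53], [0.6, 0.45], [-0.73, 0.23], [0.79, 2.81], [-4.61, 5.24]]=b @ [[0.18, 0.45], [-0.24, 0.83], [-0.77, 0.43], [0.02, 0.04], [-1.17, 0.51]]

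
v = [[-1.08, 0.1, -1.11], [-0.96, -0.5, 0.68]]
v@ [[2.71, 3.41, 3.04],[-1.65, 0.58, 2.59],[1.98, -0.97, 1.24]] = [[-5.29, -2.55, -4.4], [-0.43, -4.22, -3.37]]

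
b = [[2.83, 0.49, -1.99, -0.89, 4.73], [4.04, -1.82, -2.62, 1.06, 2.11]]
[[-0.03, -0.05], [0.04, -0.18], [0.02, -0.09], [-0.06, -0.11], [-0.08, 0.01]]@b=[[-0.29, 0.08, 0.19, -0.03, -0.25], [-0.61, 0.35, 0.39, -0.23, -0.19], [-0.31, 0.17, 0.20, -0.11, -0.1], [-0.61, 0.17, 0.41, -0.06, -0.52], [-0.19, -0.06, 0.13, 0.08, -0.36]]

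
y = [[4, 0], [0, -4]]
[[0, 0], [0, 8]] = y @ [[0, 0], [0, -2]]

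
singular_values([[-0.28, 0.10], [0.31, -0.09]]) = [0.44, 0.01]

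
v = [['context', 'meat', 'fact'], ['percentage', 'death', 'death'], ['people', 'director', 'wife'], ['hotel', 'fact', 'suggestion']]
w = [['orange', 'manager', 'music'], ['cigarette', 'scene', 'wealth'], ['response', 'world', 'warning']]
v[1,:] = ['percentage', 'death', 'death']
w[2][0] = 'response'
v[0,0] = 'context'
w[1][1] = 'scene'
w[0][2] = 'music'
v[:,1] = ['meat', 'death', 'director', 'fact']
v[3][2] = 'suggestion'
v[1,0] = 'percentage'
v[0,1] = 'meat'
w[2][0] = 'response'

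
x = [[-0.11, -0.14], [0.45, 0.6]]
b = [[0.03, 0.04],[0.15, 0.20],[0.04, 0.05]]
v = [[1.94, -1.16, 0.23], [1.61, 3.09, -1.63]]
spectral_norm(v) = 3.86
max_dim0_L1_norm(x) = 0.74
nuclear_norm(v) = 6.11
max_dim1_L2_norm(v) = 3.85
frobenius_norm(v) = 4.47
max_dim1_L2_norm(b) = 0.25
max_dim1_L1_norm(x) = 1.05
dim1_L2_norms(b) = [0.05, 0.25, 0.06]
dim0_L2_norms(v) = [2.52, 3.3, 1.65]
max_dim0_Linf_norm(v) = 3.09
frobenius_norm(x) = 0.77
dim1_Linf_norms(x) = [0.14, 0.6]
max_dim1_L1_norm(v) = 6.33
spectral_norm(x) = 0.77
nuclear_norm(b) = 0.26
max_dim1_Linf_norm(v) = 3.09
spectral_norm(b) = 0.26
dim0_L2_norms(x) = [0.46, 0.62]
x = v @ b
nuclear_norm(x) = 0.77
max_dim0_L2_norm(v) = 3.3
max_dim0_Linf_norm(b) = 0.2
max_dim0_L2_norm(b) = 0.21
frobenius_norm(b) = 0.26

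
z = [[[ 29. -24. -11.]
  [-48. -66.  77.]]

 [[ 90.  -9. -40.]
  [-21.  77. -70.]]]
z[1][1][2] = -70.0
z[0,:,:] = [[29.0, -24.0, -11.0], [-48.0, -66.0, 77.0]]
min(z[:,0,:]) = -40.0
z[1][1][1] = 77.0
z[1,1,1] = 77.0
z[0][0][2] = -11.0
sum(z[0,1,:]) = -37.0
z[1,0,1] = -9.0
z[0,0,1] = -24.0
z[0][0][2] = -11.0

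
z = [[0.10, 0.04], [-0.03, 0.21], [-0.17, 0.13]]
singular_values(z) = [0.28, 0.16]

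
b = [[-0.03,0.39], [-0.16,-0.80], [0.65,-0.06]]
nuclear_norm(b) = 1.56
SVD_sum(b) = [[0.08, 0.37], [-0.17, -0.80], [0.02, 0.07]] + [[-0.11, 0.02], [0.01, -0.00], [0.63, -0.13]]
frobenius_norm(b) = 1.12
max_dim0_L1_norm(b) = 1.25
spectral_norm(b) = 0.90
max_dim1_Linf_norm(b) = 0.8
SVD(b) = [[0.42, 0.17], [-0.91, -0.02], [0.09, -0.99]] @ diag([0.9011958050521577, 0.6576823860773479]) @ [[0.21, 0.98], [-0.98, 0.21]]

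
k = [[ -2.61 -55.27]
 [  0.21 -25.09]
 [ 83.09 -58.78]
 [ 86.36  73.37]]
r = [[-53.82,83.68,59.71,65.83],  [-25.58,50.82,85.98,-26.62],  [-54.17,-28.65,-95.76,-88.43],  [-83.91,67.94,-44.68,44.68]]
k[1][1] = -25.09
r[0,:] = [-53.82, 83.68, 59.71, 65.83]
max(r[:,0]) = -25.58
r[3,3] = 44.68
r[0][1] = 83.68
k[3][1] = 73.37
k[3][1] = 73.37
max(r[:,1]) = 83.68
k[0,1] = -55.27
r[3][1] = 67.94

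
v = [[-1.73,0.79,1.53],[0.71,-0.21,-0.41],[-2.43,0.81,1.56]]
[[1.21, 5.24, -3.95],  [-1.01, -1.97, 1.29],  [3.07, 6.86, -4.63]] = v @ [[-2.77, -2.28, 0.93],  [-2.09, -0.34, 1.71],  [-1.26, 1.02, -2.41]]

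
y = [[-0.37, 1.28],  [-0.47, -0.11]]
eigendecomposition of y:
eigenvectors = [[0.86+0.00j, (0.86-0j)], [(0.09+0.51j), (0.09-0.51j)]]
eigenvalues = [(-0.24+0.76j), (-0.24-0.76j)]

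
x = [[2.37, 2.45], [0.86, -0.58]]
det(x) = -3.48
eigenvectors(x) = [[0.97, -0.57], [0.24, 0.82]]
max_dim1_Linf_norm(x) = 2.45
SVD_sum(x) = [[2.41,2.41], [0.14,0.14]] + [[-0.04, 0.04], [0.72, -0.72]]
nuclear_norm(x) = 4.43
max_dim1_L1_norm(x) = 4.82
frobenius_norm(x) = 3.56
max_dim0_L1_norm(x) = 3.23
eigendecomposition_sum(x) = [[2.54,1.75], [0.62,0.43]] + [[-0.17, 0.7],[0.24, -1.01]]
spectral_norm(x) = 3.41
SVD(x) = [[-1.00, -0.06], [-0.06, 1.00]] @ diag([3.414001654225856, 1.0198003260163835]) @ [[-0.71, -0.71],  [0.71, -0.71]]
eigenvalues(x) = [2.96, -1.17]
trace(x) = 1.79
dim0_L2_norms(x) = [2.52, 2.52]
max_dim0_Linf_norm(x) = 2.45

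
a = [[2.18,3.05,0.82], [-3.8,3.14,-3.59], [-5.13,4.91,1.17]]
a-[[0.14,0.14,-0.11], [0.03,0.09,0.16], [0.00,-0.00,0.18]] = [[2.04, 2.91, 0.93], [-3.83, 3.05, -3.75], [-5.13, 4.91, 0.99]]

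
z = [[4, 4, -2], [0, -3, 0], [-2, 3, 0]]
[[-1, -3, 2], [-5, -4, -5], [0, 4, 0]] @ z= [[-8, 11, 2], [-10, -23, 10], [0, -12, 0]]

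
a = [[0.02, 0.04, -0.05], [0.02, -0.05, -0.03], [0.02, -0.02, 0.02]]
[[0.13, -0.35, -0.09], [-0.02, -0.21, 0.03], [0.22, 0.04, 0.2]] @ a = [[-0.01, 0.02, 0.0], [-0.0, 0.01, 0.01], [0.01, 0.0, -0.01]]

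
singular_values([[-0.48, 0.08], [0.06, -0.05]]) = [0.49, 0.04]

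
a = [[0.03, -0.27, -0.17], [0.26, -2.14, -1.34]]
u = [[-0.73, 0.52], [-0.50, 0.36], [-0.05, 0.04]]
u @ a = [[0.11, -0.92, -0.57],[0.08, -0.64, -0.4],[0.01, -0.07, -0.05]]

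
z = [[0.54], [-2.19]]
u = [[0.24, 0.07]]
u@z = [[-0.02]]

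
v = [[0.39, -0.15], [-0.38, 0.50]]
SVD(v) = [[-0.53, 0.85], [0.85, 0.53]] @ diag([0.7302667798257431, 0.1889720357167688]) @ [[-0.72, 0.69],[0.69, 0.72]]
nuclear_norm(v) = 0.92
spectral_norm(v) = 0.73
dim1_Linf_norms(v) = [0.39, 0.5]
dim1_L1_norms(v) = [0.54, 0.88]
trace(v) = 0.89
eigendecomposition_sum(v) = [[0.12, 0.06],[0.16, 0.08]] + [[0.27, -0.21], [-0.54, 0.42]]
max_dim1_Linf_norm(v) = 0.5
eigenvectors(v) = [[-0.62,0.45], [-0.78,-0.89]]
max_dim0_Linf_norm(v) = 0.5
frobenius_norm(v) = 0.75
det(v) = 0.14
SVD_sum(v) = [[0.28, -0.27], [-0.45, 0.43]] + [[0.11,0.12], [0.07,0.07]]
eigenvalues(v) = [0.2, 0.69]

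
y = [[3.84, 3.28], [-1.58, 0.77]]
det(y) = 8.14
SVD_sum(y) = [[3.99, 3.09], [-0.62, -0.48]] + [[-0.15, 0.19], [-0.96, 1.25]]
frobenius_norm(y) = 5.35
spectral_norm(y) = 5.10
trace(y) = 4.61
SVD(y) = [[-0.99, 0.15],[0.15, 0.99]] @ diag([5.103946685113569, 1.5946875040327528]) @ [[-0.79, -0.61], [-0.61, 0.79]]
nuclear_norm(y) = 6.70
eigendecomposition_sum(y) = [[(1.92-0.21j), 1.64-2.25j], [(-0.79+1.08j), (0.38+1.89j)]] + [[1.92+0.21j, (1.64+2.25j)],  [(-0.79-1.08j), (0.38-1.89j)]]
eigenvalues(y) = [(2.3+1.68j), (2.3-1.68j)]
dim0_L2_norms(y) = [4.15, 3.37]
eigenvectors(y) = [[0.82+0.00j, 0.82-0.00j], [-0.38+0.42j, -0.38-0.42j]]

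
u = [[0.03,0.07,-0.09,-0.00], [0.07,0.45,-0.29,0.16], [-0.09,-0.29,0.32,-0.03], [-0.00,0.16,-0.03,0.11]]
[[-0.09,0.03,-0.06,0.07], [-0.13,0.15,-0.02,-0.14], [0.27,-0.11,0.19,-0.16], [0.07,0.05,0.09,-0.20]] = u @ [[-2.78, 0.33, 0.65, 1.73], [-0.17, 0.22, 0.96, -0.73], [-0.01, -0.03, 1.64, -0.76], [0.89, 0.09, -0.11, -0.95]]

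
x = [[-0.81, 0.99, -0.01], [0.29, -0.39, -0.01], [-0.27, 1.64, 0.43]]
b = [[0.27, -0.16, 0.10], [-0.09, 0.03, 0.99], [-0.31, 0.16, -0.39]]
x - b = [[-1.08, 1.15, -0.11], [0.38, -0.42, -1.0], [0.04, 1.48, 0.82]]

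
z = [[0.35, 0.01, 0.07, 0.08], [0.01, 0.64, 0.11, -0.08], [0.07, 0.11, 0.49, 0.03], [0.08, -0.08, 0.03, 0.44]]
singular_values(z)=[0.71, 0.55, 0.37, 0.29]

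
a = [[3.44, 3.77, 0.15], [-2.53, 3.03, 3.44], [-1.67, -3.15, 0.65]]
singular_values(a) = [6.31, 5.09, 0.95]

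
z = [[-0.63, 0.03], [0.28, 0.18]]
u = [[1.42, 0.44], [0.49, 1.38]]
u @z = [[-0.77,  0.12], [0.08,  0.26]]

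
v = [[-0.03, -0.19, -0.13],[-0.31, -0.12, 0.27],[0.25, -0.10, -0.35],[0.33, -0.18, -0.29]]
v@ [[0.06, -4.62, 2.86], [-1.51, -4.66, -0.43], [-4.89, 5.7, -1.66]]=[[0.92,0.28,0.21], [-1.16,3.53,-1.28], [1.88,-2.68,1.34], [1.71,-2.34,1.50]]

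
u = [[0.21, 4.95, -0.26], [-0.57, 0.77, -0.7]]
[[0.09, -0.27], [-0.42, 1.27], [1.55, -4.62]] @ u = [[0.17, 0.24, 0.17], [-0.81, -1.10, -0.78], [2.96, 4.12, 2.83]]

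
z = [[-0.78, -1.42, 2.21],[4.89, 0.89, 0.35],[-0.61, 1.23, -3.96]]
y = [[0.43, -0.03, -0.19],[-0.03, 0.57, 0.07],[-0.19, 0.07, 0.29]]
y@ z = [[-0.37, -0.87, 1.69], [2.77, 0.64, -0.14], [0.31, 0.69, -1.54]]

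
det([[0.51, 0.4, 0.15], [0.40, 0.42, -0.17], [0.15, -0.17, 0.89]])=0.004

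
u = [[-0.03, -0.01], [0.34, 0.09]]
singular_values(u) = [0.35, 0.0]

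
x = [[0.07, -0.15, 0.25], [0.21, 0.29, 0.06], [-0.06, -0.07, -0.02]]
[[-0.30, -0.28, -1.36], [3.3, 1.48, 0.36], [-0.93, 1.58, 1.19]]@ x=[[0.00, 0.06, -0.06], [0.52, -0.09, 0.91], [0.20, 0.51, -0.16]]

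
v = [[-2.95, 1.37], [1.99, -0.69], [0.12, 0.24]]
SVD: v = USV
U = [[-0.84,-0.3], [0.54,-0.46], [0.00,-0.83]]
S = [3.87, 0.32]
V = [[0.92, -0.39], [-0.39, -0.92]]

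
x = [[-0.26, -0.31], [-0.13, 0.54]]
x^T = [[-0.26, -0.13], [-0.31, 0.54]]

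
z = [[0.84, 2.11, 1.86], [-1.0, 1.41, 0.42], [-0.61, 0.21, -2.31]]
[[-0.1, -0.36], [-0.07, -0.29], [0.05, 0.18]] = z @ [[0.02,0.09], [-0.03,-0.11], [-0.03,-0.11]]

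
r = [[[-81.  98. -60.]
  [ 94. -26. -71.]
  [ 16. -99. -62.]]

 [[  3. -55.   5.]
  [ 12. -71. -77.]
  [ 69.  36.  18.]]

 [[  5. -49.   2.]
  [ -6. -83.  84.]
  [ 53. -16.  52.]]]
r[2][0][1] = -49.0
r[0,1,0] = 94.0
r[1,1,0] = 12.0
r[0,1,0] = 94.0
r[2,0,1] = -49.0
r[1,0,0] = 3.0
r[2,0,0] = 5.0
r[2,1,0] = -6.0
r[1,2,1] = 36.0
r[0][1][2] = -71.0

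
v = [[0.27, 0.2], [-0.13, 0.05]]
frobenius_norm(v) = 0.36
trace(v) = 0.32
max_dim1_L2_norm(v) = 0.34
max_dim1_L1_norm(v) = 0.47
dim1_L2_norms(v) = [0.34, 0.14]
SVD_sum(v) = [[0.28, 0.18], [-0.07, -0.04]] + [[-0.01, 0.02], [-0.06, 0.09]]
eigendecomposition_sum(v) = [[(0.14-0.02j), 0.10-0.14j], [-0.07+0.09j, (0.02+0.13j)]] + [[0.14+0.02j, (0.1+0.14j)],[-0.07-0.09j, 0.02-0.13j]]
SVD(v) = [[-0.97, 0.24], [0.24, 0.97]] @ diag([0.3452708624973761, 0.11440293488507211]) @ [[-0.85, -0.53],[-0.53, 0.85]]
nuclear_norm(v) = 0.46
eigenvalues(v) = [(0.16+0.12j), (0.16-0.12j)]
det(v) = 0.04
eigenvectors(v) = [[(0.78+0j), (0.78-0j)], [(-0.43+0.46j), -0.43-0.46j]]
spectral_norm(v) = 0.35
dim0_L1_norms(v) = [0.4, 0.25]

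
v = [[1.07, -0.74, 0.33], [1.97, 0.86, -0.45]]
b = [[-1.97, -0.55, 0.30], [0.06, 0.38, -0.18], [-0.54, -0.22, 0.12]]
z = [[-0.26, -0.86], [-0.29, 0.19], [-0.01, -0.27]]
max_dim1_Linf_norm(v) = 1.97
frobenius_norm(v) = 2.57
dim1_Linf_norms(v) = [1.07, 1.97]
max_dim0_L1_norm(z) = 1.32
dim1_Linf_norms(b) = [1.97, 0.38, 0.54]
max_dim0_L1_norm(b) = 2.57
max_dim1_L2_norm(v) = 2.2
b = z @ v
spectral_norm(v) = 2.31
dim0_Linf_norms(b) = [1.97, 0.55, 0.3]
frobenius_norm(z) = 1.00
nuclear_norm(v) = 3.45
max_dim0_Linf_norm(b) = 1.97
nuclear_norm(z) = 1.28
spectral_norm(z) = 0.94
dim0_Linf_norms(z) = [0.29, 0.86]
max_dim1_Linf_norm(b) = 1.97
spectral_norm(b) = 2.16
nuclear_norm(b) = 2.55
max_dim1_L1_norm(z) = 1.12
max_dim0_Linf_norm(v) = 1.97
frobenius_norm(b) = 2.19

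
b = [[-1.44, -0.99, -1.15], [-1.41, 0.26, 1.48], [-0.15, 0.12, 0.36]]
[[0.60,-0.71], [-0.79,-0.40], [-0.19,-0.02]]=b@ [[0.06,  0.37],[-0.17,  0.11],[-0.45,  0.06]]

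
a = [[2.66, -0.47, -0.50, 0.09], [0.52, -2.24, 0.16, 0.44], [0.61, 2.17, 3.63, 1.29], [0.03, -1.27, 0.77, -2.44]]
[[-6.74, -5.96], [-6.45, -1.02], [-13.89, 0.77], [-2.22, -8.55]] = a @ [[-2.93, -2.40], [1.68, 0.44], [-3.9, -0.72], [-1.23, 3.02]]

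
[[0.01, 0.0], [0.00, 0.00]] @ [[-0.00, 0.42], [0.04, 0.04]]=[[0.0, 0.00],[0.00, 0.0]]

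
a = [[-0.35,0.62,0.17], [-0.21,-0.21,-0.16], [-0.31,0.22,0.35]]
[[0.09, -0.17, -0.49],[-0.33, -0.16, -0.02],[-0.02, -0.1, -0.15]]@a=[[0.16, -0.02, -0.13], [0.16, -0.18, -0.04], [0.07, -0.02, -0.04]]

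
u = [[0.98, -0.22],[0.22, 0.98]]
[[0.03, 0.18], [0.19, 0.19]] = u@[[0.07,0.22], [0.18,0.14]]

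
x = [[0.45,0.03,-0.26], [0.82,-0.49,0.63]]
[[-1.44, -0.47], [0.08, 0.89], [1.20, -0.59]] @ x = [[-1.03, 0.19, 0.08],[0.77, -0.43, 0.54],[0.06, 0.33, -0.68]]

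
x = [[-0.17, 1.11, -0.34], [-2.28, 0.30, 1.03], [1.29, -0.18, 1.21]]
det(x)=4.436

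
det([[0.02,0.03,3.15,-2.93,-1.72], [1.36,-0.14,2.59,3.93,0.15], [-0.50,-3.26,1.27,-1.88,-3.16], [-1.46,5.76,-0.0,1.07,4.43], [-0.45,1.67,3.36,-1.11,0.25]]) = -53.023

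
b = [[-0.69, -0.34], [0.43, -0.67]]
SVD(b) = [[-0.59, 0.80], [0.8, 0.59]] @ diag([0.8275227026908536, 0.7353272581179247]) @ [[0.91, -0.41],[-0.41, -0.91]]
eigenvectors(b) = [[(0.02-0.66j), 0.02+0.66j], [(-0.75+0j), (-0.75-0j)]]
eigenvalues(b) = [(-0.68+0.38j), (-0.68-0.38j)]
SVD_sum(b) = [[-0.45, 0.2], [0.61, -0.27]] + [[-0.24, -0.54], [-0.18, -0.40]]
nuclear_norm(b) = 1.56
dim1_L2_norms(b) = [0.77, 0.8]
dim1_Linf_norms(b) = [0.69, 0.67]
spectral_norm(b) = 0.83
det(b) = 0.61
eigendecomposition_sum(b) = [[(-0.34+0.18j), -0.17-0.30j], [0.22+0.38j, (-0.34+0.2j)]] + [[-0.34-0.18j, -0.17+0.30j], [(0.22-0.38j), (-0.34-0.2j)]]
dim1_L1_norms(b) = [1.03, 1.1]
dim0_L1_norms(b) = [1.12, 1.01]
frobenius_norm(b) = 1.11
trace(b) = -1.36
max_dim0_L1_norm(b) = 1.12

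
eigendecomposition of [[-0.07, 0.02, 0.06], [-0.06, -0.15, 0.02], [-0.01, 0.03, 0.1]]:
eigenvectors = [[-0.16, 0.80, 0.34], [0.98, -0.59, -0.01], [-0.13, 0.15, 0.94]]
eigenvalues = [-0.14, -0.07, 0.1]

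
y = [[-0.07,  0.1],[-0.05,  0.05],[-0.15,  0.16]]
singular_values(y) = [0.26, 0.02]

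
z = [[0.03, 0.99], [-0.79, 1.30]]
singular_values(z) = [1.75, 0.47]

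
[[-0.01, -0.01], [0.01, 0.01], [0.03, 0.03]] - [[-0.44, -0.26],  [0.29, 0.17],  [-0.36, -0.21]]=[[0.43, 0.25], [-0.28, -0.16], [0.39, 0.24]]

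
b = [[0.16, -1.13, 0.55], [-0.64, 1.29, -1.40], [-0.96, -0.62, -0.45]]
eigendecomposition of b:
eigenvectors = [[-0.13,-0.71,0.58], [-0.54,0.38,-0.81], [-0.83,0.59,-0.03]]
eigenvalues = [-1.01, 0.31, 1.7]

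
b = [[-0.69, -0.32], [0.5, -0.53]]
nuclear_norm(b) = 1.47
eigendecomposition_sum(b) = [[(-0.34+0.13j), -0.16-0.25j], [(0.25+0.39j), (-0.26+0.26j)]] + [[(-0.34-0.13j),(-0.16+0.25j)],[0.25-0.39j,(-0.26-0.26j)]]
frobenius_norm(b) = 1.05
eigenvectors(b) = [[(0.12-0.61j), 0.12+0.61j],[(-0.78+0j), -0.78-0.00j]]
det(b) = 0.53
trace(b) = -1.22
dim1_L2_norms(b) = [0.76, 0.73]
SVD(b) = [[-0.75, 0.66], [0.66, 0.75]] @ diag([0.8553989387884412, 0.6145670472125955]) @ [[0.99, -0.13], [-0.13, -0.99]]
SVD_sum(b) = [[-0.64, 0.08], [0.56, -0.07]] + [[-0.05, -0.4], [-0.06, -0.46]]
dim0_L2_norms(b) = [0.85, 0.62]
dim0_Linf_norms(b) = [0.69, 0.53]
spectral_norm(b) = 0.86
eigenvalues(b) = [(-0.61+0.39j), (-0.61-0.39j)]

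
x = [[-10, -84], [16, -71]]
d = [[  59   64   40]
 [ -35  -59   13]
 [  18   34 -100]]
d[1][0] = -35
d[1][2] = 13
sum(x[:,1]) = -155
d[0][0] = 59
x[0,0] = -10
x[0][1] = -84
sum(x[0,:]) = -94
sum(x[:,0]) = 6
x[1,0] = 16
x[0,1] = -84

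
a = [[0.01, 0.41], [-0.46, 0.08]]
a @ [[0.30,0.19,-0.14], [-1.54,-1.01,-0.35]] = [[-0.63, -0.41, -0.14],[-0.26, -0.17, 0.04]]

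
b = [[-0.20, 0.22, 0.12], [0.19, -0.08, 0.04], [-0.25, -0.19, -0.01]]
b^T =[[-0.2, 0.19, -0.25], [0.22, -0.08, -0.19], [0.12, 0.04, -0.01]]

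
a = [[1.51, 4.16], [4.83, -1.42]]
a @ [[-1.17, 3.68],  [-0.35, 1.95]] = [[-3.22, 13.67], [-5.15, 15.01]]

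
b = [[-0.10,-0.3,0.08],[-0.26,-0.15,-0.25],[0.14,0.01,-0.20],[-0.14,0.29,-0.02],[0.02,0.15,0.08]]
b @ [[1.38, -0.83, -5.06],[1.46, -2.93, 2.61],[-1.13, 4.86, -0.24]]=[[-0.67,1.35,-0.3], [-0.30,-0.56,0.98], [0.43,-1.12,-0.63], [0.25,-0.83,1.47], [0.16,-0.07,0.27]]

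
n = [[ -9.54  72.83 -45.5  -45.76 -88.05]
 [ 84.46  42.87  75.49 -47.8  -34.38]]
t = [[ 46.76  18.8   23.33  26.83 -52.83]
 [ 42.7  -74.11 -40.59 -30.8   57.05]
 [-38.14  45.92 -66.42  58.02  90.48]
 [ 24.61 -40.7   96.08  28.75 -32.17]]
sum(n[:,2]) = 29.989999999999995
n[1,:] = [84.46, 42.87, 75.49, -47.8, -34.38]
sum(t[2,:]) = 89.86000000000001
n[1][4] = -34.38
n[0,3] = -45.76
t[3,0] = 24.61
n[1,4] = -34.38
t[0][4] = -52.83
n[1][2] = 75.49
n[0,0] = -9.54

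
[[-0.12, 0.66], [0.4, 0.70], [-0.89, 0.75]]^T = [[-0.12, 0.4, -0.89], [0.66, 0.7, 0.75]]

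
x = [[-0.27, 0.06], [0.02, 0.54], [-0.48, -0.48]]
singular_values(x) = [0.82, 0.4]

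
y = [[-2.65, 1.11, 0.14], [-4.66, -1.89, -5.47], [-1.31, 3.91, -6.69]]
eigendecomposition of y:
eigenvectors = [[0.67+0.00j, (0.07+0.18j), (0.07-0.18j)], [-0.34+0.00j, -0.78+0.00j, -0.78-0.00j], [(-0.66+0j), -0.35+0.48j, (-0.35-0.48j)]]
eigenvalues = [(-3.35+0j), (-3.94+4.49j), (-3.94-4.49j)]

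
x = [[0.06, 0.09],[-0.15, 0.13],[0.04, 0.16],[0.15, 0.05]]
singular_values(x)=[0.23, 0.22]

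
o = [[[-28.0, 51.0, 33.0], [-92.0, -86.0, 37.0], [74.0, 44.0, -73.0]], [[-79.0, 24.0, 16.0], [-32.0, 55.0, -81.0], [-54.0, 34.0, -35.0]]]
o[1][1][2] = -81.0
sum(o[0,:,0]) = -46.0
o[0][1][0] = -92.0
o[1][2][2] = -35.0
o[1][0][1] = 24.0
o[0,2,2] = -73.0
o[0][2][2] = -73.0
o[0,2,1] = 44.0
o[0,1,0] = -92.0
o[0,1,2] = 37.0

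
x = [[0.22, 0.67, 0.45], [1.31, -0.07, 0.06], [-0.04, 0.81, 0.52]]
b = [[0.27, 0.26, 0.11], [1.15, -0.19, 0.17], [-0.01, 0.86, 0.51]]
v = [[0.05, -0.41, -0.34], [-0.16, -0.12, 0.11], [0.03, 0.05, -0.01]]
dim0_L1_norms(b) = [1.43, 1.31, 0.79]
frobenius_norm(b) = 1.59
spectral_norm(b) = 1.20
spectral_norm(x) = 1.35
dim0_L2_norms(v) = [0.17, 0.43, 0.36]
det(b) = -0.11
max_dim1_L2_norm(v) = 0.53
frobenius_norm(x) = 1.83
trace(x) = 0.67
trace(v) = -0.08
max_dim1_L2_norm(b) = 1.18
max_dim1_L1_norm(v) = 0.8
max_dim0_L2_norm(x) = 1.33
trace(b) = 0.59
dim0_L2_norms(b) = [1.18, 0.92, 0.55]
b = x + v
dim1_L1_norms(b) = [0.64, 1.51, 1.38]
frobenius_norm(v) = 0.58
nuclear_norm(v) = 0.77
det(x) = -0.00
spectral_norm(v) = 0.54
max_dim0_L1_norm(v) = 0.58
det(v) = 0.00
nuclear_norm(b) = 2.33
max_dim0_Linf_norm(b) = 1.15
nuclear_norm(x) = 2.59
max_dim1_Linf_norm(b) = 1.15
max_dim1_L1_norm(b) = 1.51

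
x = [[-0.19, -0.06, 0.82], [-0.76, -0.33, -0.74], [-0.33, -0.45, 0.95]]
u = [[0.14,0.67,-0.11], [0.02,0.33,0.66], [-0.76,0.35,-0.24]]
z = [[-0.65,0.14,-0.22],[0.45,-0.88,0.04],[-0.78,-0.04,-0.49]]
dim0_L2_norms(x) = [0.85, 0.56, 1.46]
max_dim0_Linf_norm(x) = 0.95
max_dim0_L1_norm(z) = 1.88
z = x @ u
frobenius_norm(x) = 1.78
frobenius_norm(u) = 1.34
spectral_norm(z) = 1.30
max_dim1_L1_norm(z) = 1.37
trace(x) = 0.43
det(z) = -0.10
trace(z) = -2.02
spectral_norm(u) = 0.91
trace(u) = 0.23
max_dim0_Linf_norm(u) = 0.76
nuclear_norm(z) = 2.18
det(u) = -0.40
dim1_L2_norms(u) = [0.69, 0.74, 0.87]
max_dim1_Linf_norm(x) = 0.95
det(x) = 0.26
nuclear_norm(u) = 2.27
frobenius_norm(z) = 1.52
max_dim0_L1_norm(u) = 1.35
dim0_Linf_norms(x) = [0.76, 0.45, 0.95]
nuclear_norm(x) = 2.63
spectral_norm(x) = 1.47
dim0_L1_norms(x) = [1.28, 0.84, 2.51]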